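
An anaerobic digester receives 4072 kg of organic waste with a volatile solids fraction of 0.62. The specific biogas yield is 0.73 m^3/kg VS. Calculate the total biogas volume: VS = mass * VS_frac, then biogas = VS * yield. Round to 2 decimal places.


Compute volatile solids:
  VS = mass * VS_fraction = 4072 * 0.62 = 2524.64 kg
Calculate biogas volume:
  Biogas = VS * specific_yield = 2524.64 * 0.73
  Biogas = 1842.99 m^3

1842.99


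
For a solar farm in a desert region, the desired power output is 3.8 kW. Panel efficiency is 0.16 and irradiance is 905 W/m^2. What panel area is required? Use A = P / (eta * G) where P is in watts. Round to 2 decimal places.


Convert target power to watts: P = 3.8 * 1000 = 3800.0 W
Compute denominator: eta * G = 0.16 * 905 = 144.8
Required area A = P / (eta * G) = 3800.0 / 144.8
A = 26.24 m^2

26.24


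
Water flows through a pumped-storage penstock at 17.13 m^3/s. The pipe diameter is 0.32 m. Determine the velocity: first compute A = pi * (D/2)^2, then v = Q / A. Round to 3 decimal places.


Compute pipe cross-sectional area:
  A = pi * (D/2)^2 = pi * (0.32/2)^2 = 0.0804 m^2
Calculate velocity:
  v = Q / A = 17.13 / 0.0804
  v = 212.994 m/s

212.994


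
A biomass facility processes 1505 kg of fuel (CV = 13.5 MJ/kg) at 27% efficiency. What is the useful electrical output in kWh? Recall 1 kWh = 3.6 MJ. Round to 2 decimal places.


Total energy = mass * CV = 1505 * 13.5 = 20317.5 MJ
Useful energy = total * eta = 20317.5 * 0.27 = 5485.73 MJ
Convert to kWh: 5485.73 / 3.6
Useful energy = 1523.81 kWh

1523.81


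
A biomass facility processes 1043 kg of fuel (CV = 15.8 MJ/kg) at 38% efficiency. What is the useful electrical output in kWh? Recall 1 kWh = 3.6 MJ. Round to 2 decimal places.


Total energy = mass * CV = 1043 * 15.8 = 16479.4 MJ
Useful energy = total * eta = 16479.4 * 0.38 = 6262.17 MJ
Convert to kWh: 6262.17 / 3.6
Useful energy = 1739.49 kWh

1739.49


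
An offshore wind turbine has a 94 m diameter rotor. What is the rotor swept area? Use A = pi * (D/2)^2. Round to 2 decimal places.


Compute the rotor radius:
  r = D / 2 = 94 / 2 = 47.0 m
Calculate swept area:
  A = pi * r^2 = pi * 47.0^2
  A = 6939.78 m^2

6939.78


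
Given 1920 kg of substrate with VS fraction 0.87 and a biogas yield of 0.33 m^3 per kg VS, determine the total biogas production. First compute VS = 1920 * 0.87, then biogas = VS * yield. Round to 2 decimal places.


Compute volatile solids:
  VS = mass * VS_fraction = 1920 * 0.87 = 1670.4 kg
Calculate biogas volume:
  Biogas = VS * specific_yield = 1670.4 * 0.33
  Biogas = 551.23 m^3

551.23


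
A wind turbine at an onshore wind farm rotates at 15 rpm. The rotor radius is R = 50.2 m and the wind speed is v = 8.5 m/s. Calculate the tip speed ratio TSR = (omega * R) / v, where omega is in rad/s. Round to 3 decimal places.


Convert rotational speed to rad/s:
  omega = 15 * 2 * pi / 60 = 1.5708 rad/s
Compute tip speed:
  v_tip = omega * R = 1.5708 * 50.2 = 78.854 m/s
Tip speed ratio:
  TSR = v_tip / v_wind = 78.854 / 8.5 = 9.277

9.277


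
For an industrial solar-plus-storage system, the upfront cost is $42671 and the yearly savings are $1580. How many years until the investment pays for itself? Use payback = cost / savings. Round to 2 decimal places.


Simple payback period = initial cost / annual savings
Payback = 42671 / 1580
Payback = 27.01 years

27.01


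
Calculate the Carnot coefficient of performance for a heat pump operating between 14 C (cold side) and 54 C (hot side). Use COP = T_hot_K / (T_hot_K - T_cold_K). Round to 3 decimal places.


Convert to Kelvin:
  T_hot = 54 + 273.15 = 327.15 K
  T_cold = 14 + 273.15 = 287.15 K
Apply Carnot COP formula:
  COP = T_hot_K / (T_hot_K - T_cold_K) = 327.15 / 40.0
  COP = 8.179

8.179


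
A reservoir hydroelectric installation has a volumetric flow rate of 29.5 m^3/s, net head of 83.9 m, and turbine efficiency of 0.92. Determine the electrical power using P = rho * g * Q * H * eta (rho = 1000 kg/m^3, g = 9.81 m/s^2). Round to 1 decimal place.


Apply the hydropower formula P = rho * g * Q * H * eta
rho * g = 1000 * 9.81 = 9810.0
P = 9810.0 * 29.5 * 83.9 * 0.92
P = 22337821.3 W

22337821.3


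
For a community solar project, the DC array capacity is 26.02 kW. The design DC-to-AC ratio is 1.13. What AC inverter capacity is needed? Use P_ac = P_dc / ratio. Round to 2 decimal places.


The inverter AC capacity is determined by the DC/AC ratio.
Given: P_dc = 26.02 kW, DC/AC ratio = 1.13
P_ac = P_dc / ratio = 26.02 / 1.13
P_ac = 23.03 kW

23.03


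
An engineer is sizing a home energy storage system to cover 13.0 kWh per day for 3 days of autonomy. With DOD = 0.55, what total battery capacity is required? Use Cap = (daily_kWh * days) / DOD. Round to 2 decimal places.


Total energy needed = daily * days = 13.0 * 3 = 39.0 kWh
Account for depth of discharge:
  Cap = total_energy / DOD = 39.0 / 0.55
  Cap = 70.91 kWh

70.91


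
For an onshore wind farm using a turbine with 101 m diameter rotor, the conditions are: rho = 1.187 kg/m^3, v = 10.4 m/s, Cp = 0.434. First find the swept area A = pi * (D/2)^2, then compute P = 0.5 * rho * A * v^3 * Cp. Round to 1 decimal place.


Step 1 -- Compute swept area:
  A = pi * (D/2)^2 = pi * (101/2)^2 = 8011.85 m^2
Step 2 -- Apply wind power equation:
  P = 0.5 * rho * A * v^3 * Cp
  v^3 = 10.4^3 = 1124.864
  P = 0.5 * 1.187 * 8011.85 * 1124.864 * 0.434
  P = 2321363.2 W

2321363.2


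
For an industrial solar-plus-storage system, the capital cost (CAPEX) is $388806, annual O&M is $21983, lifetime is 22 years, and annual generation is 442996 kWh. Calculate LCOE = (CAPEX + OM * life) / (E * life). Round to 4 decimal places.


Total cost = CAPEX + OM * lifetime = 388806 + 21983 * 22 = 388806 + 483626 = 872432
Total generation = annual * lifetime = 442996 * 22 = 9745912 kWh
LCOE = 872432 / 9745912
LCOE = 0.0895 $/kWh

0.0895


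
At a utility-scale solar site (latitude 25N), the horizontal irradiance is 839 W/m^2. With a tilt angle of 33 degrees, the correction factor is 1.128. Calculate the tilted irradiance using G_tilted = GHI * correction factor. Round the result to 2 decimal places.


Identify the given values:
  GHI = 839 W/m^2, tilt correction factor = 1.128
Apply the formula G_tilted = GHI * factor:
  G_tilted = 839 * 1.128
  G_tilted = 946.39 W/m^2

946.39


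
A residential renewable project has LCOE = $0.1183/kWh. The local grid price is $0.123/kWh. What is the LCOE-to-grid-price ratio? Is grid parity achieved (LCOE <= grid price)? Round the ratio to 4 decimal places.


Compare LCOE to grid price:
  LCOE = $0.1183/kWh, Grid price = $0.123/kWh
  Ratio = LCOE / grid_price = 0.1183 / 0.123 = 0.9618
  Grid parity achieved (ratio <= 1)? yes

0.9618


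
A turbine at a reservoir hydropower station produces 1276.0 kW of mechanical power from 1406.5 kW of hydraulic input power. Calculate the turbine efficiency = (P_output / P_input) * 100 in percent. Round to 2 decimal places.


Turbine efficiency = (output power / input power) * 100
eta = (1276.0 / 1406.5) * 100
eta = 90.72%

90.72


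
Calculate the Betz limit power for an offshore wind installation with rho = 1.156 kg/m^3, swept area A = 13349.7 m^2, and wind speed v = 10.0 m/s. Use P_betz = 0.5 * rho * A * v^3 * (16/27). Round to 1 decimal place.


The Betz coefficient Cp_max = 16/27 = 0.5926
v^3 = 10.0^3 = 1000.0
P_betz = 0.5 * rho * A * v^3 * Cp_max
P_betz = 0.5 * 1.156 * 13349.7 * 1000.0 * 0.5926
P_betz = 4572519.5 W

4572519.5


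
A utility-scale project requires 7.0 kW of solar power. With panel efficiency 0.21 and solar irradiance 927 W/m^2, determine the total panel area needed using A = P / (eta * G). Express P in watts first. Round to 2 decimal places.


Convert target power to watts: P = 7.0 * 1000 = 7000.0 W
Compute denominator: eta * G = 0.21 * 927 = 194.67
Required area A = P / (eta * G) = 7000.0 / 194.67
A = 35.96 m^2

35.96


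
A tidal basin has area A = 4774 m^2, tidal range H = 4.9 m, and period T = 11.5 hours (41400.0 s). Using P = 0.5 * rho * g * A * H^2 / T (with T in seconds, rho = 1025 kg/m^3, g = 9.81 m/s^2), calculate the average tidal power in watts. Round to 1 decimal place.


Convert period to seconds: T = 11.5 * 3600 = 41400.0 s
H^2 = 4.9^2 = 24.01
P = 0.5 * rho * g * A * H^2 / T
P = 0.5 * 1025 * 9.81 * 4774 * 24.01 / 41400.0
P = 13919.9 W

13919.9


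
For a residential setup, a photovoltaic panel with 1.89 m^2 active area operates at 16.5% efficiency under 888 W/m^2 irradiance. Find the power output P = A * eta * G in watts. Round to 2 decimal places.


Use the solar power formula P = A * eta * G.
Given: A = 1.89 m^2, eta = 0.165, G = 888 W/m^2
P = 1.89 * 0.165 * 888
P = 276.92 W

276.92


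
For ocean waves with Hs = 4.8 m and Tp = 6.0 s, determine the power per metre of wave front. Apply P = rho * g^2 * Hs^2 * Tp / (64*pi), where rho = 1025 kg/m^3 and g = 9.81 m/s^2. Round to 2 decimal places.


Apply wave power formula:
  g^2 = 9.81^2 = 96.2361
  Hs^2 = 4.8^2 = 23.04
  Numerator = rho * g^2 * Hs^2 * Tp = 1025 * 96.2361 * 23.04 * 6.0 = 13636270.43
  Denominator = 64 * pi = 201.0619
  P = 13636270.43 / 201.0619 = 67821.25 W/m

67821.25


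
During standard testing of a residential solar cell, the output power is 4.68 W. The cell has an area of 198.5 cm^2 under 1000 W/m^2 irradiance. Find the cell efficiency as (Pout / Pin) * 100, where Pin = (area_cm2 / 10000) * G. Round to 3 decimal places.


First compute the input power:
  Pin = area_cm2 / 10000 * G = 198.5 / 10000 * 1000 = 19.85 W
Then compute efficiency:
  Efficiency = (Pout / Pin) * 100 = (4.68 / 19.85) * 100
  Efficiency = 23.577%

23.577


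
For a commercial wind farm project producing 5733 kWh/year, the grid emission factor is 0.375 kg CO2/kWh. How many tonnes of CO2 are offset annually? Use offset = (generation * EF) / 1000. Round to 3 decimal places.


CO2 offset in kg = generation * emission_factor
CO2 offset = 5733 * 0.375 = 2149.88 kg
Convert to tonnes:
  CO2 offset = 2149.88 / 1000 = 2.150 tonnes

2.150


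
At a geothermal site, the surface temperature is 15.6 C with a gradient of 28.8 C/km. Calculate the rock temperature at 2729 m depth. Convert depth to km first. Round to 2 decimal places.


Convert depth to km: 2729 / 1000 = 2.729 km
Temperature increase = gradient * depth_km = 28.8 * 2.729 = 78.6 C
Temperature at depth = T_surface + delta_T = 15.6 + 78.6
T = 94.20 C

94.20


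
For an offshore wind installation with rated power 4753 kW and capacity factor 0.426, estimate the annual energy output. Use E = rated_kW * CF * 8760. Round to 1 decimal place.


Annual energy = rated_kW * capacity_factor * hours_per_year
Given: P_rated = 4753 kW, CF = 0.426, hours = 8760
E = 4753 * 0.426 * 8760
E = 17737055.3 kWh

17737055.3


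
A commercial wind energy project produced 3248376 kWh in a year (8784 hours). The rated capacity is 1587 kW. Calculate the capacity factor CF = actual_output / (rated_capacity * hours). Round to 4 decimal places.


Capacity factor = actual output / maximum possible output
Maximum possible = rated * hours = 1587 * 8784 = 13940208 kWh
CF = 3248376 / 13940208
CF = 0.2330

0.2330


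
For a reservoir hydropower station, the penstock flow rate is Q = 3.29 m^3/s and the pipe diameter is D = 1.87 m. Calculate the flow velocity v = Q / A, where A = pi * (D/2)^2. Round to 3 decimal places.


Compute pipe cross-sectional area:
  A = pi * (D/2)^2 = pi * (1.87/2)^2 = 2.7465 m^2
Calculate velocity:
  v = Q / A = 3.29 / 2.7465
  v = 1.198 m/s

1.198


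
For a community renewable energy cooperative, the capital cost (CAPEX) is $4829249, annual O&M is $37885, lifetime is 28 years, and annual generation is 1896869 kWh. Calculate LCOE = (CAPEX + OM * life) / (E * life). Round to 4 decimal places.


Total cost = CAPEX + OM * lifetime = 4829249 + 37885 * 28 = 4829249 + 1060780 = 5890029
Total generation = annual * lifetime = 1896869 * 28 = 53112332 kWh
LCOE = 5890029 / 53112332
LCOE = 0.1109 $/kWh

0.1109


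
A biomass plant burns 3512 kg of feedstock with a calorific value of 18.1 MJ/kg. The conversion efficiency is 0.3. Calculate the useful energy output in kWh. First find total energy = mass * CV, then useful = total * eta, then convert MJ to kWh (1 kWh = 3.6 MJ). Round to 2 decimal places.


Total energy = mass * CV = 3512 * 18.1 = 63567.2 MJ
Useful energy = total * eta = 63567.2 * 0.3 = 19070.16 MJ
Convert to kWh: 19070.16 / 3.6
Useful energy = 5297.27 kWh

5297.27


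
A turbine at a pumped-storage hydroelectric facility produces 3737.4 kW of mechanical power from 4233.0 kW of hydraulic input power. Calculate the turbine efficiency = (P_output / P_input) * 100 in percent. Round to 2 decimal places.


Turbine efficiency = (output power / input power) * 100
eta = (3737.4 / 4233.0) * 100
eta = 88.29%

88.29


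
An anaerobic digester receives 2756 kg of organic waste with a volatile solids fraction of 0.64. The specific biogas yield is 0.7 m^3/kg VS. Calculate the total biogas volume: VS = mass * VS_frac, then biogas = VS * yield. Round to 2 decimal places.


Compute volatile solids:
  VS = mass * VS_fraction = 2756 * 0.64 = 1763.84 kg
Calculate biogas volume:
  Biogas = VS * specific_yield = 1763.84 * 0.7
  Biogas = 1234.69 m^3

1234.69


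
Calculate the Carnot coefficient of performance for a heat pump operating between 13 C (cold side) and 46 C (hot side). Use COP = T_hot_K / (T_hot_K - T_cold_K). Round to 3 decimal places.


Convert to Kelvin:
  T_hot = 46 + 273.15 = 319.15 K
  T_cold = 13 + 273.15 = 286.15 K
Apply Carnot COP formula:
  COP = T_hot_K / (T_hot_K - T_cold_K) = 319.15 / 33.0
  COP = 9.671

9.671


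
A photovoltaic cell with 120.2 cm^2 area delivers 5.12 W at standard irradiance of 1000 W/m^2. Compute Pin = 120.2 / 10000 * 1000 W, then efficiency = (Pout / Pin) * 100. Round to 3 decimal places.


First compute the input power:
  Pin = area_cm2 / 10000 * G = 120.2 / 10000 * 1000 = 12.02 W
Then compute efficiency:
  Efficiency = (Pout / Pin) * 100 = (5.12 / 12.02) * 100
  Efficiency = 42.596%

42.596


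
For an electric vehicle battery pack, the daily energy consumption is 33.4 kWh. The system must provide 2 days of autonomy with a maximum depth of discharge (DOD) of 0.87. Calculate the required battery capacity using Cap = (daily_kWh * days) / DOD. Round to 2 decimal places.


Total energy needed = daily * days = 33.4 * 2 = 66.8 kWh
Account for depth of discharge:
  Cap = total_energy / DOD = 66.8 / 0.87
  Cap = 76.78 kWh

76.78


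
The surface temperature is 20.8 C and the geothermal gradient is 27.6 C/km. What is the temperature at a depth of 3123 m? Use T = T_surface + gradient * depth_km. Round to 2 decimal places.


Convert depth to km: 3123 / 1000 = 3.123 km
Temperature increase = gradient * depth_km = 27.6 * 3.123 = 86.19 C
Temperature at depth = T_surface + delta_T = 20.8 + 86.19
T = 106.99 C

106.99


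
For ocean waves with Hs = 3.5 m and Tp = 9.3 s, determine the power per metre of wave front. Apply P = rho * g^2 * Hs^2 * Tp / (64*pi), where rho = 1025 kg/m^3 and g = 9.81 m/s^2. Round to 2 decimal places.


Apply wave power formula:
  g^2 = 9.81^2 = 96.2361
  Hs^2 = 3.5^2 = 12.25
  Numerator = rho * g^2 * Hs^2 * Tp = 1025 * 96.2361 * 12.25 * 9.3 = 11237790.13
  Denominator = 64 * pi = 201.0619
  P = 11237790.13 / 201.0619 = 55892.18 W/m

55892.18


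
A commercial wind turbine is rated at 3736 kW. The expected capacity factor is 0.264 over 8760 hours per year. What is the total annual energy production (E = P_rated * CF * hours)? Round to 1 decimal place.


Annual energy = rated_kW * capacity_factor * hours_per_year
Given: P_rated = 3736 kW, CF = 0.264, hours = 8760
E = 3736 * 0.264 * 8760
E = 8640023.0 kWh

8640023.0


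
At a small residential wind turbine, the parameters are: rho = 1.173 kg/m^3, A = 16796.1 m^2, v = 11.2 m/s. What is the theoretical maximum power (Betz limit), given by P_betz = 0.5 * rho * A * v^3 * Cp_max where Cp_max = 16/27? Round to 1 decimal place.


The Betz coefficient Cp_max = 16/27 = 0.5926
v^3 = 11.2^3 = 1404.928
P_betz = 0.5 * rho * A * v^3 * Cp_max
P_betz = 0.5 * 1.173 * 16796.1 * 1404.928 * 0.5926
P_betz = 8201376.6 W

8201376.6


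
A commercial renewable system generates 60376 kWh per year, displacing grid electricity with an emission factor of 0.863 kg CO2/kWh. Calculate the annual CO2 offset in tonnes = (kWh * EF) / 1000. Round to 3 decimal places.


CO2 offset in kg = generation * emission_factor
CO2 offset = 60376 * 0.863 = 52104.49 kg
Convert to tonnes:
  CO2 offset = 52104.49 / 1000 = 52.104 tonnes

52.104


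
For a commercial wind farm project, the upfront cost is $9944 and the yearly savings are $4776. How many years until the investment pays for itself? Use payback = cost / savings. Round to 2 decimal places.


Simple payback period = initial cost / annual savings
Payback = 9944 / 4776
Payback = 2.08 years

2.08


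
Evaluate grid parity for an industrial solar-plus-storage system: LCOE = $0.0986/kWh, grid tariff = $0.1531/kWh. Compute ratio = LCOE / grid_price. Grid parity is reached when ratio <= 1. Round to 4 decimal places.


Compare LCOE to grid price:
  LCOE = $0.0986/kWh, Grid price = $0.1531/kWh
  Ratio = LCOE / grid_price = 0.0986 / 0.1531 = 0.6440
  Grid parity achieved (ratio <= 1)? yes

0.6440


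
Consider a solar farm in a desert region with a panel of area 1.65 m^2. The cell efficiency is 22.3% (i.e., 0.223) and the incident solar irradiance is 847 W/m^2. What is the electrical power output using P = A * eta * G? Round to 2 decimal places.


Use the solar power formula P = A * eta * G.
Given: A = 1.65 m^2, eta = 0.223, G = 847 W/m^2
P = 1.65 * 0.223 * 847
P = 311.65 W

311.65


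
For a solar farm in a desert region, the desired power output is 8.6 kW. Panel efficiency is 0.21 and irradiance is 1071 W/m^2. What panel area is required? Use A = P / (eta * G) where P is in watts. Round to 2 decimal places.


Convert target power to watts: P = 8.6 * 1000 = 8600.0 W
Compute denominator: eta * G = 0.21 * 1071 = 224.91
Required area A = P / (eta * G) = 8600.0 / 224.91
A = 38.24 m^2

38.24


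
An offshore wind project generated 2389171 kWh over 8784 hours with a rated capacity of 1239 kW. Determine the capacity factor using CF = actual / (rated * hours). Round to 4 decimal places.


Capacity factor = actual output / maximum possible output
Maximum possible = rated * hours = 1239 * 8784 = 10883376 kWh
CF = 2389171 / 10883376
CF = 0.2195

0.2195


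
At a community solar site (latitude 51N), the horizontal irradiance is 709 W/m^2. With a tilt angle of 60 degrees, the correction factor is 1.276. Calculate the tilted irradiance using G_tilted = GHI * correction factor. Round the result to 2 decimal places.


Identify the given values:
  GHI = 709 W/m^2, tilt correction factor = 1.276
Apply the formula G_tilted = GHI * factor:
  G_tilted = 709 * 1.276
  G_tilted = 904.68 W/m^2

904.68


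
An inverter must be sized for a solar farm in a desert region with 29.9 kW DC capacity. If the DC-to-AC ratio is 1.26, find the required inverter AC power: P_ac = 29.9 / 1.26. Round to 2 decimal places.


The inverter AC capacity is determined by the DC/AC ratio.
Given: P_dc = 29.9 kW, DC/AC ratio = 1.26
P_ac = P_dc / ratio = 29.9 / 1.26
P_ac = 23.73 kW

23.73


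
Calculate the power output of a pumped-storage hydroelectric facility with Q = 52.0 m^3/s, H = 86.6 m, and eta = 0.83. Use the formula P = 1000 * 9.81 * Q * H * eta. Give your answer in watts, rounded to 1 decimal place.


Apply the hydropower formula P = rho * g * Q * H * eta
rho * g = 1000 * 9.81 = 9810.0
P = 9810.0 * 52.0 * 86.6 * 0.83
P = 36666405.4 W

36666405.4


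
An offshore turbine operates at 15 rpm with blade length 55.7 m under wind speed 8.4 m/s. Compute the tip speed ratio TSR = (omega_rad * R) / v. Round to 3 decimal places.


Convert rotational speed to rad/s:
  omega = 15 * 2 * pi / 60 = 1.5708 rad/s
Compute tip speed:
  v_tip = omega * R = 1.5708 * 55.7 = 87.493 m/s
Tip speed ratio:
  TSR = v_tip / v_wind = 87.493 / 8.4 = 10.416

10.416


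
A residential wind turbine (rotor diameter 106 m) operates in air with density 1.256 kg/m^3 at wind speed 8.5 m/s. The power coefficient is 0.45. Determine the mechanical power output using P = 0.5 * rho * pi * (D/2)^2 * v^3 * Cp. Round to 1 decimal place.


Step 1 -- Compute swept area:
  A = pi * (D/2)^2 = pi * (106/2)^2 = 8824.73 m^2
Step 2 -- Apply wind power equation:
  P = 0.5 * rho * A * v^3 * Cp
  v^3 = 8.5^3 = 614.125
  P = 0.5 * 1.256 * 8824.73 * 614.125 * 0.45
  P = 1531547.8 W

1531547.8


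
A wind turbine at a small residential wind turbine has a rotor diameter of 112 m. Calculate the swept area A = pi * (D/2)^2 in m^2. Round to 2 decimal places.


Compute the rotor radius:
  r = D / 2 = 112 / 2 = 56.0 m
Calculate swept area:
  A = pi * r^2 = pi * 56.0^2
  A = 9852.03 m^2

9852.03


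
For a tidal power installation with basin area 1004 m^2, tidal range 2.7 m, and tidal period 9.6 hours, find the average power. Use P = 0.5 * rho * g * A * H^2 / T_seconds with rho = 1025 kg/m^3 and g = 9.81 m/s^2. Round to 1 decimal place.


Convert period to seconds: T = 9.6 * 3600 = 34560.0 s
H^2 = 2.7^2 = 7.29
P = 0.5 * rho * g * A * H^2 / T
P = 0.5 * 1025 * 9.81 * 1004 * 7.29 / 34560.0
P = 1064.8 W

1064.8


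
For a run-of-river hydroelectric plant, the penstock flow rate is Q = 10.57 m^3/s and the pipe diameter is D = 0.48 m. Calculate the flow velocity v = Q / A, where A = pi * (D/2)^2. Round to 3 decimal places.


Compute pipe cross-sectional area:
  A = pi * (D/2)^2 = pi * (0.48/2)^2 = 0.181 m^2
Calculate velocity:
  v = Q / A = 10.57 / 0.181
  v = 58.412 m/s

58.412


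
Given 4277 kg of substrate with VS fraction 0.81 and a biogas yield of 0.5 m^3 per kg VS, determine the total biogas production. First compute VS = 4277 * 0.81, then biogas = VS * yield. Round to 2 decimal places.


Compute volatile solids:
  VS = mass * VS_fraction = 4277 * 0.81 = 3464.37 kg
Calculate biogas volume:
  Biogas = VS * specific_yield = 3464.37 * 0.5
  Biogas = 1732.19 m^3

1732.19


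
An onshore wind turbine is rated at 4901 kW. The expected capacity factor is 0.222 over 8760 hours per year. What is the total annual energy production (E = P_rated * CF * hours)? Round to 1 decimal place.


Annual energy = rated_kW * capacity_factor * hours_per_year
Given: P_rated = 4901 kW, CF = 0.222, hours = 8760
E = 4901 * 0.222 * 8760
E = 9531072.7 kWh

9531072.7


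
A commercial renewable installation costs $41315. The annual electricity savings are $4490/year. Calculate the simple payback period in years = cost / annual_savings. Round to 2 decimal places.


Simple payback period = initial cost / annual savings
Payback = 41315 / 4490
Payback = 9.20 years

9.20


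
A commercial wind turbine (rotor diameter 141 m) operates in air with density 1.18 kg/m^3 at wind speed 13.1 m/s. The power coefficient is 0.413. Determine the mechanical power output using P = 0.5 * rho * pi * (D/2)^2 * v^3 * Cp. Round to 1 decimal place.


Step 1 -- Compute swept area:
  A = pi * (D/2)^2 = pi * (141/2)^2 = 15614.5 m^2
Step 2 -- Apply wind power equation:
  P = 0.5 * rho * A * v^3 * Cp
  v^3 = 13.1^3 = 2248.091
  P = 0.5 * 1.18 * 15614.5 * 2248.091 * 0.413
  P = 8553503.9 W

8553503.9


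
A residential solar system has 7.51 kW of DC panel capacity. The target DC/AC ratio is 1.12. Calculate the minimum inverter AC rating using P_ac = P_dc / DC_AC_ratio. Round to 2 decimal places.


The inverter AC capacity is determined by the DC/AC ratio.
Given: P_dc = 7.51 kW, DC/AC ratio = 1.12
P_ac = P_dc / ratio = 7.51 / 1.12
P_ac = 6.71 kW

6.71


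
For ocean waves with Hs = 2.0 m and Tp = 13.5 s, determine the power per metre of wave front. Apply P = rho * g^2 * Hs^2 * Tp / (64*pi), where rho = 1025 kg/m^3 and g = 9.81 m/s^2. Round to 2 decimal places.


Apply wave power formula:
  g^2 = 9.81^2 = 96.2361
  Hs^2 = 2.0^2 = 4.0
  Numerator = rho * g^2 * Hs^2 * Tp = 1025 * 96.2361 * 4.0 * 13.5 = 5326668.14
  Denominator = 64 * pi = 201.0619
  P = 5326668.14 / 201.0619 = 26492.67 W/m

26492.67


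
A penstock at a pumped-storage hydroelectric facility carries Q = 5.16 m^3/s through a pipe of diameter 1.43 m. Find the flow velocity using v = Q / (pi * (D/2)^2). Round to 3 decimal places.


Compute pipe cross-sectional area:
  A = pi * (D/2)^2 = pi * (1.43/2)^2 = 1.6061 m^2
Calculate velocity:
  v = Q / A = 5.16 / 1.6061
  v = 3.213 m/s

3.213


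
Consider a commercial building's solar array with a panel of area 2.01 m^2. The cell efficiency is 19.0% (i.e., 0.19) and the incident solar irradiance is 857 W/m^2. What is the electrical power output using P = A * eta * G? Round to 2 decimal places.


Use the solar power formula P = A * eta * G.
Given: A = 2.01 m^2, eta = 0.19, G = 857 W/m^2
P = 2.01 * 0.19 * 857
P = 327.29 W

327.29


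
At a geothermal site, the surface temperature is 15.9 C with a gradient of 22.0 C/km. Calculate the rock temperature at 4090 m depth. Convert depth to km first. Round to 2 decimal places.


Convert depth to km: 4090 / 1000 = 4.09 km
Temperature increase = gradient * depth_km = 22.0 * 4.09 = 89.98 C
Temperature at depth = T_surface + delta_T = 15.9 + 89.98
T = 105.88 C

105.88


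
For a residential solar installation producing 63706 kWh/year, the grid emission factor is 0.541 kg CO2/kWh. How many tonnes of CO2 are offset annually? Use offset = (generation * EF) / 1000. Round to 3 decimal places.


CO2 offset in kg = generation * emission_factor
CO2 offset = 63706 * 0.541 = 34464.95 kg
Convert to tonnes:
  CO2 offset = 34464.95 / 1000 = 34.465 tonnes

34.465


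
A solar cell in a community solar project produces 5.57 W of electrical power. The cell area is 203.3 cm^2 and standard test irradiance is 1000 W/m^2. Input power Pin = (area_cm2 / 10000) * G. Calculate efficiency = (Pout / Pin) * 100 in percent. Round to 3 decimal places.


First compute the input power:
  Pin = area_cm2 / 10000 * G = 203.3 / 10000 * 1000 = 20.33 W
Then compute efficiency:
  Efficiency = (Pout / Pin) * 100 = (5.57 / 20.33) * 100
  Efficiency = 27.398%

27.398


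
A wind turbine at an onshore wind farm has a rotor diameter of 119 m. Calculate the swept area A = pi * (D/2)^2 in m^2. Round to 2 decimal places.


Compute the rotor radius:
  r = D / 2 = 119 / 2 = 59.5 m
Calculate swept area:
  A = pi * r^2 = pi * 59.5^2
  A = 11122.02 m^2

11122.02


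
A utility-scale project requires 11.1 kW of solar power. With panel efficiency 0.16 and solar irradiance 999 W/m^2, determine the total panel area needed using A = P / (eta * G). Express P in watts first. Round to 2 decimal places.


Convert target power to watts: P = 11.1 * 1000 = 11100.0 W
Compute denominator: eta * G = 0.16 * 999 = 159.84
Required area A = P / (eta * G) = 11100.0 / 159.84
A = 69.44 m^2

69.44


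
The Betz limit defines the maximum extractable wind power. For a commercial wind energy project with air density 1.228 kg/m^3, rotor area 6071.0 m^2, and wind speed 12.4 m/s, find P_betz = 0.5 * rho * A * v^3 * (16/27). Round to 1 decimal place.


The Betz coefficient Cp_max = 16/27 = 0.5926
v^3 = 12.4^3 = 1906.624
P_betz = 0.5 * rho * A * v^3 * Cp_max
P_betz = 0.5 * 1.228 * 6071.0 * 1906.624 * 0.5926
P_betz = 4211626.8 W

4211626.8


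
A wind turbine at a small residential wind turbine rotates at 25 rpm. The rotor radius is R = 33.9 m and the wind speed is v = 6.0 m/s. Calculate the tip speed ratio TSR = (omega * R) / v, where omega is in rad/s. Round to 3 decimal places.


Convert rotational speed to rad/s:
  omega = 25 * 2 * pi / 60 = 2.618 rad/s
Compute tip speed:
  v_tip = omega * R = 2.618 * 33.9 = 88.75 m/s
Tip speed ratio:
  TSR = v_tip / v_wind = 88.75 / 6.0 = 14.792

14.792


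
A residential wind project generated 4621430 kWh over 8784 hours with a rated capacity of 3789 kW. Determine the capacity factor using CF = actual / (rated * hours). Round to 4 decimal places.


Capacity factor = actual output / maximum possible output
Maximum possible = rated * hours = 3789 * 8784 = 33282576 kWh
CF = 4621430 / 33282576
CF = 0.1389

0.1389


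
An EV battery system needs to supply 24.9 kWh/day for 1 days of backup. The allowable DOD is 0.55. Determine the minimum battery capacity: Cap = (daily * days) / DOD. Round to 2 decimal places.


Total energy needed = daily * days = 24.9 * 1 = 24.9 kWh
Account for depth of discharge:
  Cap = total_energy / DOD = 24.9 / 0.55
  Cap = 45.27 kWh

45.27


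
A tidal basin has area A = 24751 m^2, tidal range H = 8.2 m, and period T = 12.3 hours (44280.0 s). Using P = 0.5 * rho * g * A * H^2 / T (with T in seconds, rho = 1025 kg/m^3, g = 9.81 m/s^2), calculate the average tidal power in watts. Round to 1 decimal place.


Convert period to seconds: T = 12.3 * 3600 = 44280.0 s
H^2 = 8.2^2 = 67.24
P = 0.5 * rho * g * A * H^2 / T
P = 0.5 * 1025 * 9.81 * 24751 * 67.24 / 44280.0
P = 188962.5 W

188962.5


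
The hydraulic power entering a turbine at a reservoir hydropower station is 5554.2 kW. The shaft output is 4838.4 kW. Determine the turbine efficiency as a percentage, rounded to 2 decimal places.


Turbine efficiency = (output power / input power) * 100
eta = (4838.4 / 5554.2) * 100
eta = 87.11%

87.11


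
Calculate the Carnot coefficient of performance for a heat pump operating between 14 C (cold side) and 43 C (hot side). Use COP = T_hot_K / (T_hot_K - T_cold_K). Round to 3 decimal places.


Convert to Kelvin:
  T_hot = 43 + 273.15 = 316.15 K
  T_cold = 14 + 273.15 = 287.15 K
Apply Carnot COP formula:
  COP = T_hot_K / (T_hot_K - T_cold_K) = 316.15 / 29.0
  COP = 10.902

10.902


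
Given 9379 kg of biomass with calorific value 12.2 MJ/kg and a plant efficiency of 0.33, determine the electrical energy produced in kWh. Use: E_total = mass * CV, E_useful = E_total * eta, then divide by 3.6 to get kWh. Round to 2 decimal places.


Total energy = mass * CV = 9379 * 12.2 = 114423.8 MJ
Useful energy = total * eta = 114423.8 * 0.33 = 37759.85 MJ
Convert to kWh: 37759.85 / 3.6
Useful energy = 10488.85 kWh

10488.85


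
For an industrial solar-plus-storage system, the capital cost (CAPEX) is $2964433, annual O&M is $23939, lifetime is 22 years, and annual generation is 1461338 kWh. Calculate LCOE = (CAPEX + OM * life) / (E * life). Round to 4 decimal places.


Total cost = CAPEX + OM * lifetime = 2964433 + 23939 * 22 = 2964433 + 526658 = 3491091
Total generation = annual * lifetime = 1461338 * 22 = 32149436 kWh
LCOE = 3491091 / 32149436
LCOE = 0.1086 $/kWh

0.1086


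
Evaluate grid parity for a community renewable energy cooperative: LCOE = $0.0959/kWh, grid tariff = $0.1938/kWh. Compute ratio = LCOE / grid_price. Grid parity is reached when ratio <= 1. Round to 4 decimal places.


Compare LCOE to grid price:
  LCOE = $0.0959/kWh, Grid price = $0.1938/kWh
  Ratio = LCOE / grid_price = 0.0959 / 0.1938 = 0.4948
  Grid parity achieved (ratio <= 1)? yes

0.4948


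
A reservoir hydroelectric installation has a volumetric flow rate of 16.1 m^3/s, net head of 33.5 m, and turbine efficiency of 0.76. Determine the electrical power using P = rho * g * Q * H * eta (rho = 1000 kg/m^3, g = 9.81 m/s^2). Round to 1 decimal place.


Apply the hydropower formula P = rho * g * Q * H * eta
rho * g = 1000 * 9.81 = 9810.0
P = 9810.0 * 16.1 * 33.5 * 0.76
P = 4021177.9 W

4021177.9


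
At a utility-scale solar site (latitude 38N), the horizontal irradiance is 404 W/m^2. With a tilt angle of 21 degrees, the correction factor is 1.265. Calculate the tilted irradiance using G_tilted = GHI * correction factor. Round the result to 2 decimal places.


Identify the given values:
  GHI = 404 W/m^2, tilt correction factor = 1.265
Apply the formula G_tilted = GHI * factor:
  G_tilted = 404 * 1.265
  G_tilted = 511.06 W/m^2

511.06


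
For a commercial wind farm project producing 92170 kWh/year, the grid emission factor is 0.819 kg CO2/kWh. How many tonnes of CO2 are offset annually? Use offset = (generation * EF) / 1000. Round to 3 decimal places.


CO2 offset in kg = generation * emission_factor
CO2 offset = 92170 * 0.819 = 75487.23 kg
Convert to tonnes:
  CO2 offset = 75487.23 / 1000 = 75.487 tonnes

75.487


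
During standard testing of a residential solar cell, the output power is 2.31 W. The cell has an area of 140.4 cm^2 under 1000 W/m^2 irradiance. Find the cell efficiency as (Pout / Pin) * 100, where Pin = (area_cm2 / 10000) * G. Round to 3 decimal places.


First compute the input power:
  Pin = area_cm2 / 10000 * G = 140.4 / 10000 * 1000 = 14.04 W
Then compute efficiency:
  Efficiency = (Pout / Pin) * 100 = (2.31 / 14.04) * 100
  Efficiency = 16.453%

16.453


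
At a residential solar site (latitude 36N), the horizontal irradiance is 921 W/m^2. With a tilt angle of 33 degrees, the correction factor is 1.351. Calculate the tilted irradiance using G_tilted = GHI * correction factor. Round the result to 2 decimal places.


Identify the given values:
  GHI = 921 W/m^2, tilt correction factor = 1.351
Apply the formula G_tilted = GHI * factor:
  G_tilted = 921 * 1.351
  G_tilted = 1244.27 W/m^2

1244.27


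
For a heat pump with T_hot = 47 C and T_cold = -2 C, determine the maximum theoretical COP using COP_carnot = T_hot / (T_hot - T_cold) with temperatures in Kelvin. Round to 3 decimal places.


Convert to Kelvin:
  T_hot = 47 + 273.15 = 320.15 K
  T_cold = -2 + 273.15 = 271.15 K
Apply Carnot COP formula:
  COP = T_hot_K / (T_hot_K - T_cold_K) = 320.15 / 49.0
  COP = 6.534

6.534


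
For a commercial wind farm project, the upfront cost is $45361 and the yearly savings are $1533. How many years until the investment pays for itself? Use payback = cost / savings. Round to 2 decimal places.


Simple payback period = initial cost / annual savings
Payback = 45361 / 1533
Payback = 29.59 years

29.59


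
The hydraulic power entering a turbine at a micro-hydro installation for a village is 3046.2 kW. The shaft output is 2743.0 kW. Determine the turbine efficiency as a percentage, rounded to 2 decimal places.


Turbine efficiency = (output power / input power) * 100
eta = (2743.0 / 3046.2) * 100
eta = 90.05%

90.05


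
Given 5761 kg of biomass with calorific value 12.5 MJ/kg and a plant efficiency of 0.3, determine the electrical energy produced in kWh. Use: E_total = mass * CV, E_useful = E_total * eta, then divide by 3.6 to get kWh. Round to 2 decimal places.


Total energy = mass * CV = 5761 * 12.5 = 72012.5 MJ
Useful energy = total * eta = 72012.5 * 0.3 = 21603.75 MJ
Convert to kWh: 21603.75 / 3.6
Useful energy = 6001.04 kWh

6001.04


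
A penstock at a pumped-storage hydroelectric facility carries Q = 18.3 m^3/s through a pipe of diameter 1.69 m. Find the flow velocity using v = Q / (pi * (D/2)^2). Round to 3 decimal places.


Compute pipe cross-sectional area:
  A = pi * (D/2)^2 = pi * (1.69/2)^2 = 2.2432 m^2
Calculate velocity:
  v = Q / A = 18.3 / 2.2432
  v = 8.158 m/s

8.158


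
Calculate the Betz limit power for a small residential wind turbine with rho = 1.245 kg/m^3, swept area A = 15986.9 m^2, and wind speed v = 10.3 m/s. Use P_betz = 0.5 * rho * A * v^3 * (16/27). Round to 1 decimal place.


The Betz coefficient Cp_max = 16/27 = 0.5926
v^3 = 10.3^3 = 1092.727
P_betz = 0.5 * rho * A * v^3 * Cp_max
P_betz = 0.5 * 1.245 * 15986.9 * 1092.727 * 0.5926
P_betz = 6444237.0 W

6444237.0


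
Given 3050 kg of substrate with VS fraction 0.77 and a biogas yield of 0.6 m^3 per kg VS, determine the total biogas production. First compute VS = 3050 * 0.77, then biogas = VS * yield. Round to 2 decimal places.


Compute volatile solids:
  VS = mass * VS_fraction = 3050 * 0.77 = 2348.5 kg
Calculate biogas volume:
  Biogas = VS * specific_yield = 2348.5 * 0.6
  Biogas = 1409.10 m^3

1409.10


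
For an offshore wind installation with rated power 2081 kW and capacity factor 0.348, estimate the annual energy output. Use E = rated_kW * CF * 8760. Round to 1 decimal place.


Annual energy = rated_kW * capacity_factor * hours_per_year
Given: P_rated = 2081 kW, CF = 0.348, hours = 8760
E = 2081 * 0.348 * 8760
E = 6343886.9 kWh

6343886.9


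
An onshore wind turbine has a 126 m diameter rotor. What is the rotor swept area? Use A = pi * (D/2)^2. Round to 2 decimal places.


Compute the rotor radius:
  r = D / 2 = 126 / 2 = 63.0 m
Calculate swept area:
  A = pi * r^2 = pi * 63.0^2
  A = 12468.98 m^2

12468.98


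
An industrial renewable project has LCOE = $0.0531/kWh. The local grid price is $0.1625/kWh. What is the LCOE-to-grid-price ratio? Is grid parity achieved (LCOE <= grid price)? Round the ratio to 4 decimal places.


Compare LCOE to grid price:
  LCOE = $0.0531/kWh, Grid price = $0.1625/kWh
  Ratio = LCOE / grid_price = 0.0531 / 0.1625 = 0.3268
  Grid parity achieved (ratio <= 1)? yes

0.3268


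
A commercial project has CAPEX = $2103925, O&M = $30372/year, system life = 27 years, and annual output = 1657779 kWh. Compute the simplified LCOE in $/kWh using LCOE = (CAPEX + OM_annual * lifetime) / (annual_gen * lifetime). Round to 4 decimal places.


Total cost = CAPEX + OM * lifetime = 2103925 + 30372 * 27 = 2103925 + 820044 = 2923969
Total generation = annual * lifetime = 1657779 * 27 = 44760033 kWh
LCOE = 2923969 / 44760033
LCOE = 0.0653 $/kWh

0.0653


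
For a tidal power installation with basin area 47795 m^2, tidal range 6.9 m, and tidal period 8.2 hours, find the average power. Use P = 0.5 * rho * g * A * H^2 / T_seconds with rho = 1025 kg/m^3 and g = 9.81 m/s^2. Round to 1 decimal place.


Convert period to seconds: T = 8.2 * 3600 = 29520.0 s
H^2 = 6.9^2 = 47.61
P = 0.5 * rho * g * A * H^2 / T
P = 0.5 * 1025 * 9.81 * 47795 * 47.61 / 29520.0
P = 387549.5 W

387549.5


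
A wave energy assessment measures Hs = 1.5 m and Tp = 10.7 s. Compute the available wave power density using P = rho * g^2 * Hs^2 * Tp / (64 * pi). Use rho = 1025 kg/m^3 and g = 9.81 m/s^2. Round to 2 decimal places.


Apply wave power formula:
  g^2 = 9.81^2 = 96.2361
  Hs^2 = 1.5^2 = 2.25
  Numerator = rho * g^2 * Hs^2 * Tp = 1025 * 96.2361 * 2.25 * 10.7 = 2374806.21
  Denominator = 64 * pi = 201.0619
  P = 2374806.21 / 201.0619 = 11811.32 W/m

11811.32


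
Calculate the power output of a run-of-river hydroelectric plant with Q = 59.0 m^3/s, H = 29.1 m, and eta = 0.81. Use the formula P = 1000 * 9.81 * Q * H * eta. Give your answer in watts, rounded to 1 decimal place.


Apply the hydropower formula P = rho * g * Q * H * eta
rho * g = 1000 * 9.81 = 9810.0
P = 9810.0 * 59.0 * 29.1 * 0.81
P = 13642659.1 W

13642659.1


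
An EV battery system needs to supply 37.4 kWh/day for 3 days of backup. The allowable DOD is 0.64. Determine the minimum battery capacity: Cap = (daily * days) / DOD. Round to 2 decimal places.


Total energy needed = daily * days = 37.4 * 3 = 112.2 kWh
Account for depth of discharge:
  Cap = total_energy / DOD = 112.2 / 0.64
  Cap = 175.31 kWh

175.31


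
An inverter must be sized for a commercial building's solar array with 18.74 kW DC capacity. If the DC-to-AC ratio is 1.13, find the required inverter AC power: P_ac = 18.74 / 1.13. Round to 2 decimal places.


The inverter AC capacity is determined by the DC/AC ratio.
Given: P_dc = 18.74 kW, DC/AC ratio = 1.13
P_ac = P_dc / ratio = 18.74 / 1.13
P_ac = 16.58 kW

16.58


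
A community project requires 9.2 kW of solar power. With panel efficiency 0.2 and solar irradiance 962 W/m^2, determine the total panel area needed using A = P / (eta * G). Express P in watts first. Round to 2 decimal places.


Convert target power to watts: P = 9.2 * 1000 = 9200.0 W
Compute denominator: eta * G = 0.2 * 962 = 192.4
Required area A = P / (eta * G) = 9200.0 / 192.4
A = 47.82 m^2

47.82


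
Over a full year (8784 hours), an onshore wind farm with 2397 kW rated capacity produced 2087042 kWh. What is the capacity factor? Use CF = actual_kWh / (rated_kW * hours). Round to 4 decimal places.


Capacity factor = actual output / maximum possible output
Maximum possible = rated * hours = 2397 * 8784 = 21055248 kWh
CF = 2087042 / 21055248
CF = 0.0991

0.0991
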